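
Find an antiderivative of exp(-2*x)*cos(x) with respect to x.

Let I denote the integral. Integrate by parts with u = cos(x), dv = exp(-2*x) dx, so v = -exp(-2*x)/2: I = -exp(-2*x)*cos(x)/2 − (1/2)·∫ exp(-2*x)*sin(x) dx.
Apply parts again with u = sin(x), dv = exp(-2*x) dx: ∫ exp(-2*x)*sin(x) dx = -exp(-2*x)*sin(x)/2 + (1/2)·I. Substituting back brings back I: I = exp(-2*x)*sin(x)/4 - exp(-2*x)*cos(x)/2 − (1/4)·I.
Solving for I: (1 + 1/4)·I equals the remaining terms, so I = (4/5)·(exp(-2*x)*sin(x)/4 - exp(-2*x)*cos(x)/2).

exp(-2*x)*sin(x)/5 - 2*exp(-2*x)*cos(x)/5 + C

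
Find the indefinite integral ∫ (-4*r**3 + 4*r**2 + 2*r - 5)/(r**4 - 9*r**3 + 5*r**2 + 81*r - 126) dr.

Factor the denominator: (r - 7)*(r - 3)*(r - 2)*(r + 3).
Partial-fraction decomposition: -133/(300*(r + 3)) - 17/(25*(r - 2)) + 71/(24*(r - 3)) - 1167/(200*(r - 7)).
Integrate each term: A/(r−a) contributes A·log|r−a|.

-1167*log(r - 7)/200 + 71*log(r - 3)/24 - 17*log(r - 2)/25 - 133*log(r + 3)/300 + C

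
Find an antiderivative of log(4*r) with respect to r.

Use integration by parts with u = log(4*r), dv = dr.
Then du = 1/r dr and v = r.

r*(log(r) + 2*log(2)) - r + C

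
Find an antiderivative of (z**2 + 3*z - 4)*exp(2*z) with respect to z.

(z**2 + 2*z - 5)*exp(2*z)/2 + C

Use integration by parts with u = z**2 + 3*z - 4, dv = exp(2*z) dz, so v = exp(2*z)/2.
Apply parts 2 times (tabular method): alternate signs, differentiate u down to 0, integrate dv up.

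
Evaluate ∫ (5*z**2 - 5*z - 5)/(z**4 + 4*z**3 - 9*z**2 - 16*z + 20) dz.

5*log(z - 2)/28 + 5*log(z - 1)/18 + 25*log(z + 2)/36 - 145*log(z + 5)/126 + C

Factor the denominator: (z - 2)*(z - 1)*(z + 2)*(z + 5).
Partial-fraction decomposition: -145/(126*(z + 5)) + 25/(36*(z + 2)) + 5/(18*(z - 1)) + 5/(28*(z - 2)).
Integrate each term: A/(z−a) contributes A·log|z−a|.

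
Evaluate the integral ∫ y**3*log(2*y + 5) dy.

Use integration by parts with u = log(2*y + 5), dv = y**3 dy.
Then du = 2/(2*y + 5) dy and v = y**4/4.

y**4*log(2*y + 5)/4 - y**4/16 + 5*y**3/24 - 25*y**2/32 + 125*y/32 - 625*log(2*y + 5)/64 + C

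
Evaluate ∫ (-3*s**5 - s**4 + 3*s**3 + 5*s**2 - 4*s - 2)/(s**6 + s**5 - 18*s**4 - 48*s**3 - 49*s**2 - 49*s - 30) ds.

Factor the denominator: (s - 5)*(s + 1)*(s + 2)*(s + 3)*(s**2 + 1).
Partial-fraction decomposition: -(15*s - 29)/(130*(s**2 + 1)) - 311/(80*(s + 3)) + 82/(35*(s + 2)) - 1/(4*(s + 1)) - 1587/(1456*(s - 5)).
Integrate each term; A/(s−a) gives A·log|s−a|; the (Bs+D)/(s²+p²) term gives a log and an atan.

-1587*log(s - 5)/1456 - log(s + 1)/4 + 82*log(s + 2)/35 - 311*log(s + 3)/80 - 3*log(s**2 + 1)/52 + 29*atan(s)/130 + C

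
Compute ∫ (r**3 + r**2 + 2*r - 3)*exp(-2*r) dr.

(-4*r**3 - 10*r**2 - 18*r + 3)*exp(-2*r)/8 + C

Use integration by parts with u = r**3 + r**2 + 2*r - 3, dv = exp(-2*r) dr, so v = -exp(-2*r)/2.
Apply parts 3 times (tabular method): alternate signs, differentiate u down to 0, integrate dv up.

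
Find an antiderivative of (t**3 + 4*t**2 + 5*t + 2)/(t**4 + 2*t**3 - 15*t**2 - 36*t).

-log(t)/18 + 75*log(t - 4)/98 + 128*log(t + 3)/441 + 4/(21*t + 63) + C

Factor the denominator: t*(t - 4)*(t + 3)**2.
Partial-fraction decomposition: 128/(441*(t + 3)) - 4/(21*(t + 3)**2) + 75/(98*(t - 4)) - 1/(18*t).
Integrate each term; A/(t−a) gives A·log|t−a|; A/(t−a)² gives −A/(t−a).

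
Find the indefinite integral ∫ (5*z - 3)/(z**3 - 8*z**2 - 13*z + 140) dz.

Factor the denominator: (z - 7)*(z - 5)*(z + 4).
Partial-fraction decomposition: -23/(99*(z + 4)) - 11/(9*(z - 5)) + 16/(11*(z - 7)).
Integrate each term: A/(z−a) contributes A·log|z−a|.

16*log(z - 7)/11 - 11*log(z - 5)/9 - 23*log(z + 4)/99 + C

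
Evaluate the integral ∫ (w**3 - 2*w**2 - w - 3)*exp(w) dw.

Use integration by parts with u = w**3 - 2*w**2 - w - 3, dv = exp(w) dw, so v = exp(w).
Apply parts 3 times (tabular method): alternate signs, differentiate u down to 0, integrate dv up.

(w**3 - 5*w**2 + 9*w - 12)*exp(w) + C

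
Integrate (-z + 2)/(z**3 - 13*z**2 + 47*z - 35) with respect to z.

-5*log(z - 7)/12 + 3*log(z - 5)/8 + log(z - 1)/24 + C

Factor the denominator: (z - 7)*(z - 5)*(z - 1).
Partial-fraction decomposition: 1/(24*(z - 1)) + 3/(8*(z - 5)) - 5/(12*(z - 7)).
Integrate each term: A/(z−a) contributes A·log|z−a|.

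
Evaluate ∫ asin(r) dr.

Use integration by parts with u = arcsin(r), dv = dr.
Then du = 1/sqrt(-r**2 + 1) dr.

r*asin(r) + sqrt(-r**2 + 1) + C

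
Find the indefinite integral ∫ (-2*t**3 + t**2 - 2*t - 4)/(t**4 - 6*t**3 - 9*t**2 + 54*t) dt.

Factor the denominator: t*(t - 6)*(t - 3)*(t + 3).
Partial-fraction decomposition: -65/(162*(t + 3)) + 55/(54*(t - 3)) - 206/(81*(t - 6)) - 2/(27*t).
Integrate each term: A/(t−a) contributes A·log|t−a|.

-2*log(t)/27 - 206*log(t - 6)/81 + 55*log(t - 3)/54 - 65*log(t + 3)/162 + C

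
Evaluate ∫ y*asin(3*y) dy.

Use integration by parts with u = arcsin(3*y), dv = y dy.
Then du = 3/sqrt(-9*y**2 + 1) dy.

y**2*asin(3*y)/2 + y*sqrt(-9*y**2 + 1)/12 - asin(3*y)/36 + C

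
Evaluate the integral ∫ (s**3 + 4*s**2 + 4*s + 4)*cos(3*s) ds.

Use integration by parts with u = s**3 + 4*s**2 + 4*s + 4, dv = cos(3*s) ds, so v = sin(3*s)/3.
Apply parts 3 times (tabular method): alternate signs, differentiate u down to 0, integrate dv up.

s**3*sin(3*s)/3 + 4*s**2*sin(3*s)/3 + s**2*cos(3*s)/3 + 10*s*sin(3*s)/9 + 8*s*cos(3*s)/9 + 28*sin(3*s)/27 + 10*cos(3*s)/27 + C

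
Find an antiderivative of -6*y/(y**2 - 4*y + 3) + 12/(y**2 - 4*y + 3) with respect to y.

Let u = y**2 - 4*y + 3, so du = (2*y - 4) dy.
Rewriting, the integral becomes -3·∫ 1/u du = -3·log(u).
Substituting back, u = y**2 - 4*y + 3.

-3*log(y**2 - 4*y + 3) + C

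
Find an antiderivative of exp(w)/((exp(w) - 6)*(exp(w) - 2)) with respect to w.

log(exp(w) - 6)/4 - log(exp(w) - 2)/4 + C

Let u = e^w, du = e^w dw.
The integral becomes ∫ du/((u-2)(u-6)); decompose into partial fractions.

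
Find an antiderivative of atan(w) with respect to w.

w*atan(w) - log(w**2 + 1)/2 + C

Use integration by parts with u = arctan(w), dv = dw.
Then du = 1/(w**2 + 1) dw.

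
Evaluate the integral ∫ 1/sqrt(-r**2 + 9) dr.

asin(r/3) + C

Substitute r = 3·sin(θ), so dr = 3·cos(θ) dθ and the radical becomes sqrt(-r**2 + 9) = 3·cos(θ) by the Pythagorean identity.
Integrate the resulting trig expression in θ, then back-substitute θ = asin(r/3), sin(θ) = r/3, cos(θ) = sqrt(-r**2 + 9)/3 (absorbing any constant into C).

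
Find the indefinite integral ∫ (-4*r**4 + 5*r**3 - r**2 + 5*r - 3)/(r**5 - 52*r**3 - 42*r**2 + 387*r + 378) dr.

-3953*log(r - 7)/2080 + 31*log(r - 3)/144 - 9*log(r + 1)/160 + 27*log(r + 3)/20 - 2111*log(r + 6)/585 + C

Factor the denominator: (r - 7)*(r - 3)*(r + 1)*(r + 3)*(r + 6).
Partial-fraction decomposition: -2111/(585*(r + 6)) + 27/(20*(r + 3)) - 9/(160*(r + 1)) + 31/(144*(r - 3)) - 3953/(2080*(r - 7)).
Integrate each term: A/(r−a) contributes A·log|r−a|.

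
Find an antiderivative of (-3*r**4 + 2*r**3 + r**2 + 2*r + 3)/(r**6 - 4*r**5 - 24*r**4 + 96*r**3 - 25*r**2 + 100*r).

Factor the denominator: r*(r - 5)*(r - 4)*(r + 5)*(r**2 + 1).
Partial-fraction decomposition: (4*r - 1)/(442*(r**2 + 1)) + 2107/(11700*(r + 5)) + 613/(612*(r - 4)) - 1587/(1300*(r - 5)) + 3/(100*r).
Integrate each term; A/(r−a) gives A·log|r−a|; the (Br+D)/(r²+p²) term gives a log and an atan.

3*log(r)/100 - 1587*log(r - 5)/1300 + 613*log(r - 4)/612 + 2107*log(r + 5)/11700 + log(r**2 + 1)/221 - atan(r)/442 + C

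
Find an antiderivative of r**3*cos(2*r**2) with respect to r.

Let u = r², du = 2r dr; rewrite as (1/2)∫ u^1·cos(2u) du.
Now integrate by parts 1 time.

r**2*sin(2*r**2)/4 + cos(2*r**2)/8 + C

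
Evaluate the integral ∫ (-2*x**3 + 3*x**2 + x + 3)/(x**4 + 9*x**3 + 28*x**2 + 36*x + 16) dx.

7*log(x + 1)/3 + 41*log(x + 2)/4 - 175*log(x + 4)/12 + 29/(2*x + 4) + C

Factor the denominator: (x + 1)*(x + 2)**2*(x + 4).
Partial-fraction decomposition: -175/(12*(x + 4)) + 41/(4*(x + 2)) - 29/(2*(x + 2)**2) + 7/(3*(x + 1)).
Integrate each term; A/(x−a) gives A·log|x−a|; A/(x−a)² gives −A/(x−a).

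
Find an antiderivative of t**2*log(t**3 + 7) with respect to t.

t**3*log(t**3 + 7)/3 - t**3/3 + 7*log(t**3 + 7)/3 + C

Let u = t**3 + 7, so du = (3*t**2) dt.
The integral becomes (1/3)·∫ log(u) du; integrate by parts with u′=log(u), dv′=du.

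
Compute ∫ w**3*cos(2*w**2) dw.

Let u = w², du = 2w dw; rewrite as (1/2)∫ u^1·cos(2u) du.
Now integrate by parts 1 time.

w**2*sin(2*w**2)/4 + cos(2*w**2)/8 + C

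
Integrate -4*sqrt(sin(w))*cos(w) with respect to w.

Let u = sin(w), so du = (cos(w)) dw.
Rewriting, the integral becomes -4·∫ √u du = -4·(2/3)u^(3/2).
Substituting back, u = sin(w).

-8*sin(w)**(3/2)/3 + C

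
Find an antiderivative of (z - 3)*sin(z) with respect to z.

Use integration by parts with u = z - 3, dv = sin(z) dz, so v = -cos(z).
Apply parts 1 times (tabular method): alternate signs, differentiate u down to 0, integrate dv up.

-z*cos(z) + sin(z) + 3*cos(z) + C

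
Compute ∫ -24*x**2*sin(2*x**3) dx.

4*cos(2*x**3) + C

Let u = 2*x**3, so du = (6*x**2) dx.
Rewriting, the integral becomes -4·∫ sin(u) du = -4·-cos(u).
Substituting back, u = 2*x**3.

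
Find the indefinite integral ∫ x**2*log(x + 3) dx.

x**3*log(x + 3)/3 - x**3/9 + x**2/2 - 3*x + 9*log(x + 3) + C

Use integration by parts with u = log(x + 3), dv = x**2 dx.
Then du = 1/(x + 3) dx and v = x**3/3.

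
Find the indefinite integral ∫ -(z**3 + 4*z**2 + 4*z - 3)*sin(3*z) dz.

z**3*cos(3*z)/3 - z**2*sin(3*z)/3 + 4*z**2*cos(3*z)/3 - 8*z*sin(3*z)/9 + 10*z*cos(3*z)/9 - 10*sin(3*z)/27 - 35*cos(3*z)/27 + C

Use integration by parts with u = z**3 + 4*z**2 + 4*z - 3, dv = -sin(3*z) dz, so v = cos(3*z)/3.
Apply parts 3 times (tabular method): alternate signs, differentiate u down to 0, integrate dv up.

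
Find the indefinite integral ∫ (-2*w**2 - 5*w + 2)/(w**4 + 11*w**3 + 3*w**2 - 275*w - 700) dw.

-73*log(w - 5)/1080 + 10*log(w + 4)/27 - 23*log(w + 5)/20 + 61*log(w + 7)/72 + C

Factor the denominator: (w - 5)*(w + 4)*(w + 5)*(w + 7).
Partial-fraction decomposition: 61/(72*(w + 7)) - 23/(20*(w + 5)) + 10/(27*(w + 4)) - 73/(1080*(w - 5)).
Integrate each term: A/(w−a) contributes A·log|w−a|.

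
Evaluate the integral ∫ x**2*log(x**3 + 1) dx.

x**3*log(x**3 + 1)/3 - x**3/3 + log(x**3 + 1)/3 + C

Let u = x**3 + 1, so du = (3*x**2) dx.
The integral becomes (1/3)·∫ log(u) du; integrate by parts with u′=log(u), dv′=du.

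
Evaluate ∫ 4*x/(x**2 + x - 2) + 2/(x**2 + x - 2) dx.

Let u = x**2 + x - 2, so du = (2*x + 1) dx.
Rewriting, the integral becomes 2·∫ 1/u du = 2·log(u).
Substituting back, u = x**2 + x - 2.

2*log(x**2 + x - 2) + C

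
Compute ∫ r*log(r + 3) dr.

r**2*log(r + 3)/2 - r**2/4 + 3*r/2 - 9*log(r + 3)/2 + C

Use integration by parts with u = log(r + 3), dv = r dr.
Then du = 1/(r + 3) dr and v = r**2/2.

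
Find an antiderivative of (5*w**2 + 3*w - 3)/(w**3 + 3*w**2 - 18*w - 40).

Factor the denominator: (w - 4)*(w + 2)*(w + 5).
Partial-fraction decomposition: 107/(27*(w + 5)) - 11/(18*(w + 2)) + 89/(54*(w - 4)).
Integrate each term: A/(w−a) contributes A·log|w−a|.

89*log(w - 4)/54 - 11*log(w + 2)/18 + 107*log(w + 5)/27 + C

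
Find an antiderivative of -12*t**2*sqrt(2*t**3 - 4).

Let u = 2*t**3 - 4, so du = (6*t**2) dt.
Rewriting, the integral becomes -2·∫ √u du = -2·(2/3)u^(3/2).
Substituting back, u = 2*t**3 - 4.

-4*(2*t**3 - 4)**(3/2)/3 + C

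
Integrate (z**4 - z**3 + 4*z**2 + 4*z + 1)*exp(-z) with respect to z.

Use integration by parts with u = z**4 - z**3 + 4*z**2 + 4*z + 1, dv = exp(-z) dz, so v = -exp(-z).
Apply parts 4 times (tabular method): alternate signs, differentiate u down to 0, integrate dv up.

(-z**4 - 3*z**3 - 13*z**2 - 30*z - 31)*exp(-z) + C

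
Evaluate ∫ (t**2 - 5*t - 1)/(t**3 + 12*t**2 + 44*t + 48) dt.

13*log(t + 2)/8 - 35*log(t + 4)/4 + 65*log(t + 6)/8 + C

Factor the denominator: (t + 2)*(t + 4)*(t + 6).
Partial-fraction decomposition: 65/(8*(t + 6)) - 35/(4*(t + 4)) + 13/(8*(t + 2)).
Integrate each term: A/(t−a) contributes A·log|t−a|.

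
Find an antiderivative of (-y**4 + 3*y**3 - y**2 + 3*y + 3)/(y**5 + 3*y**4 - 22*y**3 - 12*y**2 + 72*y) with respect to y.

Factor the denominator: y*(y - 3)*(y - 2)*(y + 2)*(y + 6).
Partial-fraction decomposition: -665/(576*(y + 6)) + 47/(160*(y + 2)) - 13/(64*(y - 2)) + 1/(45*(y - 3)) + 1/(24*y).
Integrate each term: A/(y−a) contributes A·log|y−a|.

log(y)/24 + log(y - 3)/45 - 13*log(y - 2)/64 + 47*log(y + 2)/160 - 665*log(y + 6)/576 + C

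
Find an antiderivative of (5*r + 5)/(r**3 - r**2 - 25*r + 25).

Factor the denominator: (r - 5)*(r - 1)*(r + 5).
Partial-fraction decomposition: -1/(3*(r + 5)) - 5/(12*(r - 1)) + 3/(4*(r - 5)).
Integrate each term: A/(r−a) contributes A·log|r−a|.

3*log(r - 5)/4 - 5*log(r - 1)/12 - log(r + 5)/3 + C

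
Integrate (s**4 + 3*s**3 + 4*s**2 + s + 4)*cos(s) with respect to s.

Use integration by parts with u = s**4 + 3*s**3 + 4*s**2 + s + 4, dv = cos(s) ds, so v = sin(s).
Apply parts 4 times (tabular method): alternate signs, differentiate u down to 0, integrate dv up.

s**4*sin(s) + 3*s**3*sin(s) + 4*s**3*cos(s) - 8*s**2*sin(s) + 9*s**2*cos(s) - 17*s*sin(s) - 16*s*cos(s) + 20*sin(s) - 17*cos(s) + C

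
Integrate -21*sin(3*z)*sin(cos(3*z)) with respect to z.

-7*cos(cos(3*z)) + C

Let u = cos(3*z), so du = (-3*sin(3*z)) dz.
Rewriting, the integral becomes 7·∫ sin(u) du = 7·-cos(u).
Substituting back, u = cos(3*z).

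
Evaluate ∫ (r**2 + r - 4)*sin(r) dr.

-r**2*cos(r) + 2*r*sin(r) - r*cos(r) + sin(r) + 6*cos(r) + C

Use integration by parts with u = r**2 + r - 4, dv = sin(r) dr, so v = -cos(r).
Apply parts 2 times (tabular method): alternate signs, differentiate u down to 0, integrate dv up.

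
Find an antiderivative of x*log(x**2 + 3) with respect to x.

Let u = x**2 + 3, so du = (2*x) dx.
The integral becomes (1/2)·∫ log(u) du; integrate by parts with u′=log(u), dv′=du.

x**2*log(x**2 + 3)/2 - x**2/2 + 3*log(x**2 + 3)/2 + C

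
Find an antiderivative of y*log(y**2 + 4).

y**2*log(y**2 + 4)/2 - y**2/2 + 2*log(y**2 + 4) + C

Let u = y**2 + 4, so du = (2*y) dy.
The integral becomes (1/2)·∫ log(u) du; integrate by parts with u′=log(u), dv′=du.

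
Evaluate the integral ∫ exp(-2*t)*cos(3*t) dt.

Let I denote the integral. Integrate by parts with u = cos(3*t), dv = exp(-2*t) dt, so v = -exp(-2*t)/2: I = -exp(-2*t)*cos(3*t)/2 − (3/2)·∫ exp(-2*t)*sin(3*t) dt.
Apply parts again with u = sin(3*t), dv = exp(-2*t) dt: ∫ exp(-2*t)*sin(3*t) dt = -exp(-2*t)*sin(3*t)/2 + (3/2)·I. Substituting back brings back I: I = 3*exp(-2*t)*sin(3*t)/4 - exp(-2*t)*cos(3*t)/2 − (9/4)·I.
Solving for I: (1 + 9/4)·I equals the remaining terms, so I = (4/13)·(3*exp(-2*t)*sin(3*t)/4 - exp(-2*t)*cos(3*t)/2).

3*exp(-2*t)*sin(3*t)/13 - 2*exp(-2*t)*cos(3*t)/13 + C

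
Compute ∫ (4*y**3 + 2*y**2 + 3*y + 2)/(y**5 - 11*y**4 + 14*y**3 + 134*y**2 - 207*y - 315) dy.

Factor the denominator: (y - 7)*(y - 5)*(y - 3)*(y + 1)*(y + 3).
Partial-fraction decomposition: -97/(960*(y + 3)) + 1/(128*(y + 1)) + 137/(192*(y - 3)) - 189/(64*(y - 5)) + 1493/(640*(y - 7)).
Integrate each term: A/(y−a) contributes A·log|y−a|.

1493*log(y - 7)/640 - 189*log(y - 5)/64 + 137*log(y - 3)/192 + log(y + 1)/128 - 97*log(y + 3)/960 + C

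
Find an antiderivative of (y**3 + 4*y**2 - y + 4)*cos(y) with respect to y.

Use integration by parts with u = y**3 + 4*y**2 - y + 4, dv = cos(y) dy, so v = sin(y).
Apply parts 3 times (tabular method): alternate signs, differentiate u down to 0, integrate dv up.

y**3*sin(y) + 4*y**2*sin(y) + 3*y**2*cos(y) - 7*y*sin(y) + 8*y*cos(y) - 4*sin(y) - 7*cos(y) + C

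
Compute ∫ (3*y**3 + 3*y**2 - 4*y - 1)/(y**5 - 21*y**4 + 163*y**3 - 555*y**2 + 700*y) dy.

Factor the denominator: y*(y - 7)*(y - 5)**2*(y - 4).
Partial-fraction decomposition: -223/(12*(y - 4)) + 493/(100*(y - 5)) - 429/(10*(y - 5)**2) + 1147/(84*(y - 7)) - 1/(700*y).
Integrate each term; A/(y−a) gives A·log|y−a|; A/(y−a)² gives −A/(y−a).

-log(y)/700 + 1147*log(y - 7)/84 + 493*log(y - 5)/100 - 223*log(y - 4)/12 + 429/(10*y - 50) + C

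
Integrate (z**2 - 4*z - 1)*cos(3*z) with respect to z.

z**2*sin(3*z)/3 - 4*z*sin(3*z)/3 + 2*z*cos(3*z)/9 - 11*sin(3*z)/27 - 4*cos(3*z)/9 + C

Use integration by parts with u = z**2 - 4*z - 1, dv = cos(3*z) dz, so v = sin(3*z)/3.
Apply parts 2 times (tabular method): alternate signs, differentiate u down to 0, integrate dv up.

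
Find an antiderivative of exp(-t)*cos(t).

Let I denote the integral. Integrate by parts with u = cos(t), dv = exp(-t) dt, so v = -exp(-t): I = -exp(-t)*cos(t) − ∫ exp(-t)*sin(t) dt.
Apply parts again with u = sin(t), dv = exp(-t) dt: ∫ exp(-t)*sin(t) dt = -exp(-t)*sin(t) + I. Substituting back brings back I: I = exp(-t)*sin(t) - exp(-t)*cos(t) − I.
Solving for I: (1 + 1)·I equals the remaining terms, so I = (1/2)·(exp(-t)*sin(t) - exp(-t)*cos(t)).

exp(-t)*sin(t)/2 - exp(-t)*cos(t)/2 + C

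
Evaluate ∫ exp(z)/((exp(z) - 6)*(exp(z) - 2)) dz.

Let u = e^z, du = e^z dz.
The integral becomes ∫ du/((u-2)(u-6)); decompose into partial fractions.

log(exp(z) - 6)/4 - log(exp(z) - 2)/4 + C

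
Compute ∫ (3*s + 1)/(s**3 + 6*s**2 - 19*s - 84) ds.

Factor the denominator: (s - 4)*(s + 3)*(s + 7).
Partial-fraction decomposition: -5/(11*(s + 7)) + 2/(7*(s + 3)) + 13/(77*(s - 4)).
Integrate each term: A/(s−a) contributes A·log|s−a|.

13*log(s - 4)/77 + 2*log(s + 3)/7 - 5*log(s + 7)/11 + C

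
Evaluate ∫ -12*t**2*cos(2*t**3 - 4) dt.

-2*sin(2*t**3 - 4) + C

Let u = 2*t**3 - 4, so du = (6*t**2) dt.
Rewriting, the integral becomes -2·∫ cos(u) du = -2·sin(u).
Substituting back, u = 2*t**3 - 4.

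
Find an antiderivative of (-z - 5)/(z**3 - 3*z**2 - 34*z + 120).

-10*log(z - 5)/11 + 9*log(z - 4)/10 + log(z + 6)/110 + C

Factor the denominator: (z - 5)*(z - 4)*(z + 6).
Partial-fraction decomposition: 1/(110*(z + 6)) + 9/(10*(z - 4)) - 10/(11*(z - 5)).
Integrate each term: A/(z−a) contributes A·log|z−a|.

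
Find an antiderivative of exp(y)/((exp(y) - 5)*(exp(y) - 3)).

log(exp(y) - 5)/2 - log(exp(y) - 3)/2 + C

Let u = e^y, du = e^y dy.
The integral becomes ∫ du/((u-5)(u-3)); decompose into partial fractions.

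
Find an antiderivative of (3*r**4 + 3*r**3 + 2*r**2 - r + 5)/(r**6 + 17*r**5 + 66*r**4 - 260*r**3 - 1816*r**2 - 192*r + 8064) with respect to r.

993*log(r - 4)/17600 - 83*log(r - 2)/6912 + 617*log(r + 4)/576 + 128273*log(r + 6)/6400 - 6284*log(r + 7)/297 + 3323/(160*r + 960) + C

Factor the denominator: (r - 4)*(r - 2)*(r + 4)*(r + 6)**2*(r + 7).
Partial-fraction decomposition: -6284/(297*(r + 7)) + 128273/(6400*(r + 6)) - 3323/(160*(r + 6)**2) + 617/(576*(r + 4)) - 83/(6912*(r - 2)) + 993/(17600*(r - 4)).
Integrate each term; A/(r−a) gives A·log|r−a|; A/(r−a)² gives −A/(r−a).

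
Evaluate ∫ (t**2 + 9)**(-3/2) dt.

t/(9*sqrt(t**2 + 9)) + C

Substitute t = 3·tan(θ), so dt = 3·sec(θ)^2 dθ and the radical becomes sqrt(t**2 + 9) = 3·sec(θ) by the Pythagorean identity.
Integrate the resulting trig expression in θ, then back-substitute tan(θ) = t/3, sec(θ) = sqrt(t**2 + 9)/3 (absorbing any constant into C).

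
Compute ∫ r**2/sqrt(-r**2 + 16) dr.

-r*sqrt(-r**2 + 16)/2 + 8*asin(r/4) + C

Substitute r = 4·sin(θ), so dr = 4·cos(θ) dθ and the radical becomes sqrt(-r**2 + 16) = 4·cos(θ) by the Pythagorean identity.
Integrate the resulting trig expression in θ, then back-substitute θ = asin(r/4), sin(θ) = r/4, cos(θ) = sqrt(-r**2 + 16)/4 (absorbing any constant into C).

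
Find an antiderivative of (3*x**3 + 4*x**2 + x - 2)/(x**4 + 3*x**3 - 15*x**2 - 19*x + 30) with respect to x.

59*log(x - 3)/40 - log(x - 1)/6 - 4*log(x + 2)/15 + 47*log(x + 5)/24 + C

Factor the denominator: (x - 3)*(x - 1)*(x + 2)*(x + 5).
Partial-fraction decomposition: 47/(24*(x + 5)) - 4/(15*(x + 2)) - 1/(6*(x - 1)) + 59/(40*(x - 3)).
Integrate each term: A/(x−a) contributes A·log|x−a|.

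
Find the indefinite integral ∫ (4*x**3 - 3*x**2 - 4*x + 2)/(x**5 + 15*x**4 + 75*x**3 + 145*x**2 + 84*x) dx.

Factor the denominator: x*(x + 1)*(x + 3)*(x + 4)*(x + 7).
Partial-fraction decomposition: -1489/(504*(x + 7)) + 143/(18*(x + 4)) - 121/(24*(x + 3)) + 1/(36*(x + 1)) + 1/(42*x).
Integrate each term: A/(x−a) contributes A·log|x−a|.

log(x)/42 + log(x + 1)/36 - 121*log(x + 3)/24 + 143*log(x + 4)/18 - 1489*log(x + 7)/504 + C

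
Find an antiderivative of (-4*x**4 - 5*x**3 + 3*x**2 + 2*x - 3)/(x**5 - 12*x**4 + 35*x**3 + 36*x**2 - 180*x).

log(x)/60 - 683*log(x - 6)/16 + 3043*log(x - 5)/70 - 143*log(x - 3)/30 - 19*log(x + 2)/560 + C

Factor the denominator: x*(x - 6)*(x - 5)*(x - 3)*(x + 2).
Partial-fraction decomposition: -19/(560*(x + 2)) - 143/(30*(x - 3)) + 3043/(70*(x - 5)) - 683/(16*(x - 6)) + 1/(60*x).
Integrate each term: A/(x−a) contributes A·log|x−a|.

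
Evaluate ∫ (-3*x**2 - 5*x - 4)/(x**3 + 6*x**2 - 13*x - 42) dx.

-23*log(x - 3)/25 + 6*log(x + 2)/25 - 58*log(x + 7)/25 + C

Factor the denominator: (x - 3)*(x + 2)*(x + 7).
Partial-fraction decomposition: -58/(25*(x + 7)) + 6/(25*(x + 2)) - 23/(25*(x - 3)).
Integrate each term: A/(x−a) contributes A·log|x−a|.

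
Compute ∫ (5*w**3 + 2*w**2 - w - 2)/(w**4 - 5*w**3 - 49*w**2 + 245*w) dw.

Factor the denominator: w*(w - 7)*(w - 5)*(w + 7).
Partial-fraction decomposition: 403/(294*(w + 7)) - 167/(30*(w - 5)) + 451/(49*(w - 7)) - 2/(245*w).
Integrate each term: A/(w−a) contributes A·log|w−a|.

-2*log(w)/245 + 451*log(w - 7)/49 - 167*log(w - 5)/30 + 403*log(w + 7)/294 + C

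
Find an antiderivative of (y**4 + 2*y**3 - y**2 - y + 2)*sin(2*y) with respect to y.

Use integration by parts with u = y**4 + 2*y**3 - y**2 - y + 2, dv = sin(2*y) dy, so v = -cos(2*y)/2.
Apply parts 4 times (tabular method): alternate signs, differentiate u down to 0, integrate dv up.

-y**4*cos(2*y)/2 + y**3*sin(2*y) - y**3*cos(2*y) + 3*y**2*sin(2*y)/2 + 2*y**2*cos(2*y) - 2*y*sin(2*y) + 2*y*cos(2*y) - sin(2*y) - 2*cos(2*y) + C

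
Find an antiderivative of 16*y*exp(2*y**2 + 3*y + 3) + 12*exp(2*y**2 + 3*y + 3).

4*exp(2*y**2 + 3*y + 3) + C

Let u = 2*y**2 + 3*y + 3, so du = (4*y + 3) dy.
Rewriting, the integral becomes 4·∫ e^u du = 4·e^u.
Substituting back, u = 2*y**2 + 3*y + 3.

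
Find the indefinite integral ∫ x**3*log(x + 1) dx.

Use integration by parts with u = log(x + 1), dv = x**3 dx.
Then du = 1/(x + 1) dx and v = x**4/4.

x**4*log(x + 1)/4 - x**4/16 + x**3/12 - x**2/8 + x/4 - log(x + 1)/4 + C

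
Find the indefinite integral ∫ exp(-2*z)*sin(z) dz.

Let I denote the integral. Integrate by parts with u = sin(z), dv = exp(-2*z) dz, so v = -exp(-2*z)/2: I = -exp(-2*z)*sin(z)/2 + (1/2)·∫ exp(-2*z)*cos(z) dz.
Apply parts again with u = cos(z), dv = exp(-2*z) dz: ∫ exp(-2*z)*cos(z) dz = -exp(-2*z)*cos(z)/2 − (1/2)·I. Substituting back brings back I: I = -exp(-2*z)*sin(z)/2 - exp(-2*z)*cos(z)/4 − (1/4)·I.
Solving for I: (1 + 1/4)·I equals the remaining terms, so I = (4/5)·(-exp(-2*z)*sin(z)/2 - exp(-2*z)*cos(z)/4).

-2*exp(-2*z)*sin(z)/5 - exp(-2*z)*cos(z)/5 + C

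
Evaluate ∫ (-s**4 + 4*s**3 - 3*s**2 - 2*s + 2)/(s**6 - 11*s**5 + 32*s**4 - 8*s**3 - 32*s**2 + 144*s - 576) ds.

Factor the denominator: (s - 6)*(s - 4)*(s - 3)*(s + 2)*(s**2 + 4).
Partial-fraction decomposition: (28*s - 33)/(520*(s**2 + 4)) + 9/(320*(s + 2)) - 4/(195*(s - 3)) + 9/(40*(s - 4)) - 55/(192*(s - 6)).
Integrate each term; A/(s−a) gives A·log|s−a|; the (Bs+D)/(s²+p²) term gives a log and an atan.

-55*log(s - 6)/192 + 9*log(s - 4)/40 - 4*log(s - 3)/195 + 9*log(s + 2)/320 + 7*log(s**2 + 4)/260 - 33*atan(s/2)/1040 + C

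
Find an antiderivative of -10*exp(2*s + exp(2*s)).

-5*exp(exp(2*s)) + C

Let u = exp(2*s), so du = (2*exp(2*s)) ds.
Rewriting, the integral becomes -5·∫ e^u du = -5·e^u.
Substituting back, u = exp(2*s).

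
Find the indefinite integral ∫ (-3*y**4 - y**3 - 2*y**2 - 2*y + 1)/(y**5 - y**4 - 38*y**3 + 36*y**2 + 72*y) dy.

Factor the denominator: y*(y - 6)*(y - 2)*(y + 1)*(y + 6).
Partial-fraction decomposition: -3731/(2880*(y + 6)) + 1/(105*(y + 1)) + 67/(192*(y - 2)) - 4187/(2016*(y - 6)) + 1/(72*y).
Integrate each term: A/(y−a) contributes A·log|y−a|.

log(y)/72 - 4187*log(y - 6)/2016 + 67*log(y - 2)/192 + log(y + 1)/105 - 3731*log(y + 6)/2880 + C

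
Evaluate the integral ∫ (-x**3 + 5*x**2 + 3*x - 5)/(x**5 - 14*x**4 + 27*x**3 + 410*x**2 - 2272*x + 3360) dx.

-41*log(x - 7)/117 - 5*log(x - 5)/11 + 701*log(x - 4)/900 + 373*log(x + 6)/14300 - 23/(30*x - 120) + C

Factor the denominator: (x - 7)*(x - 5)*(x - 4)**2*(x + 6).
Partial-fraction decomposition: 373/(14300*(x + 6)) + 701/(900*(x - 4)) + 23/(30*(x - 4)**2) - 5/(11*(x - 5)) - 41/(117*(x - 7)).
Integrate each term; A/(x−a) gives A·log|x−a|; A/(x−a)² gives −A/(x−a).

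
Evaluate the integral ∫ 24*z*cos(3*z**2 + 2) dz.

4*sin(3*z**2 + 2) + C

Let u = 3*z**2 + 2, so du = (6*z) dz.
Rewriting, the integral becomes 4·∫ cos(u) du = 4·sin(u).
Substituting back, u = 3*z**2 + 2.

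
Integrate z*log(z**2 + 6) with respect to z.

Let u = z**2 + 6, so du = (2*z) dz.
The integral becomes (1/2)·∫ log(u) du; integrate by parts with u′=log(u), dv′=du.

z**2*log(z**2 + 6)/2 - z**2/2 + 3*log(z**2 + 6) + C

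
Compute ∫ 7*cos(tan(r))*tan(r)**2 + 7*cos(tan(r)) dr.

7*sin(tan(r)) + C

Let u = tan(r), so du = (tan(r)**2 + 1) dr.
Rewriting, the integral becomes 7·∫ cos(u) du = 7·sin(u).
Substituting back, u = tan(r).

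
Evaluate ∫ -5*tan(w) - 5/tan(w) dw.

Let u = tan(w), so du = (tan(w)**2 + 1) dw.
Rewriting, the integral becomes -5·∫ 1/u du = -5·log(u).
Substituting back, u = tan(w).

-5*log(tan(w)) + C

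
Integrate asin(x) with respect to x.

x*asin(x) + sqrt(-x**2 + 1) + C

Use integration by parts with u = arcsin(x), dv = dx.
Then du = 1/sqrt(-x**2 + 1) dx.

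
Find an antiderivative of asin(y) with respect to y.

Use integration by parts with u = arcsin(y), dv = dy.
Then du = 1/sqrt(-y**2 + 1) dy.

y*asin(y) + sqrt(-y**2 + 1) + C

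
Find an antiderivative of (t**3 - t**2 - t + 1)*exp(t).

(t**3 - 4*t**2 + 7*t - 6)*exp(t) + C

Use integration by parts with u = t**3 - t**2 - t + 1, dv = exp(t) dt, so v = exp(t).
Apply parts 3 times (tabular method): alternate signs, differentiate u down to 0, integrate dv up.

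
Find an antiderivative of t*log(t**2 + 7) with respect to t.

Let u = t**2 + 7, so du = (2*t) dt.
The integral becomes (1/2)·∫ log(u) du; integrate by parts with u′=log(u), dv′=du.

t**2*log(t**2 + 7)/2 - t**2/2 + 7*log(t**2 + 7)/2 + C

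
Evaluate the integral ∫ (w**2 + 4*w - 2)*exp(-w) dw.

(-w**2 - 6*w - 4)*exp(-w) + C

Use integration by parts with u = w**2 + 4*w - 2, dv = exp(-w) dw, so v = -exp(-w).
Apply parts 2 times (tabular method): alternate signs, differentiate u down to 0, integrate dv up.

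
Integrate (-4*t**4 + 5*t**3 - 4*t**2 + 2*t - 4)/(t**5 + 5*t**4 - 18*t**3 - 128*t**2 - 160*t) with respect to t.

log(t)/40 - 1969*log(t - 5)/2835 - 16*log(t + 2)/7 - 677*log(t + 4)/648 - 355/(18*t + 72) + C

Factor the denominator: t*(t - 5)*(t + 2)*(t + 4)**2.
Partial-fraction decomposition: -677/(648*(t + 4)) + 355/(18*(t + 4)**2) - 16/(7*(t + 2)) - 1969/(2835*(t - 5)) + 1/(40*t).
Integrate each term; A/(t−a) gives A·log|t−a|; A/(t−a)² gives −A/(t−a).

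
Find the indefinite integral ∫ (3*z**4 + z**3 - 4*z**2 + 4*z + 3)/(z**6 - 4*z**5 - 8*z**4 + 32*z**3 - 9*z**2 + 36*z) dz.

log(z)/12 + 787*log(z - 4)/476 - 83*log(z - 3)/60 - 19*log(z + 3)/140 - 37*log(z**2 + 1)/340 + 11*atan(z)/85 + C

Factor the denominator: z*(z - 4)*(z - 3)*(z + 3)*(z**2 + 1).
Partial-fraction decomposition: -(37*z - 22)/(170*(z**2 + 1)) - 19/(140*(z + 3)) - 83/(60*(z - 3)) + 787/(476*(z - 4)) + 1/(12*z).
Integrate each term; A/(z−a) gives A·log|z−a|; the (Bz+D)/(z²+p²) term gives a log and an atan.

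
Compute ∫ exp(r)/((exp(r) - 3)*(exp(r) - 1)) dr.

Let u = e^r, du = e^r dr.
The integral becomes ∫ du/((u-1)(u-3)); decompose into partial fractions.

log(exp(r) - 3)/2 - log(exp(r) - 1)/2 + C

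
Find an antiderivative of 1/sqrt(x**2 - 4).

log(x + sqrt(x**2 - 4)) + C

Substitute x = 2·sec(θ), so dx = 2·sec(θ)*tan(θ) dθ and the radical becomes sqrt(x**2 - 4) = 2·tan(θ) by the Pythagorean identity.
Integrate the resulting trig expression in θ, then back-substitute sec(θ) = x/2, tan(θ) = sqrt(x**2 - 4)/2 (absorbing any constant into C).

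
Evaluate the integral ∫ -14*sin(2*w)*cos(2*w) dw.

Let u = cos(2*w), so du = (-2*sin(2*w)) dw.
Rewriting, the integral becomes 7·∫ u^1 du = 7·u^2/2.
Substituting back, u = cos(2*w).

7*cos(2*w)**2/2 + C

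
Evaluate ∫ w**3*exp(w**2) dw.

(w**2 - 1)*exp(w**2)/2 + C

Let u = w², du = 2w dw; rewrite as (1/2)∫ u^1·exp(1u) du.
Now integrate by parts 1 time.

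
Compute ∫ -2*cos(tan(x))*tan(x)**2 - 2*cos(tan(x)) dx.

Let u = tan(x), so du = (tan(x)**2 + 1) dx.
Rewriting, the integral becomes -2·∫ cos(u) du = -2·sin(u).
Substituting back, u = tan(x).

-2*sin(tan(x)) + C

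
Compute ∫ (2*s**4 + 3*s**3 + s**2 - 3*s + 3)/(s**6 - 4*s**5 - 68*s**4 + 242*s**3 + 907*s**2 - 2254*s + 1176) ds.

977*log(s - 7)/924 - 3261*log(s - 6)/3250 + 13*log(s - 1)/960 + 117*log(s + 4)/2750 - 641*log(s + 7)/5824 - 1/(200*s - 200) + C

Factor the denominator: (s - 7)*(s - 6)*(s - 1)**2*(s + 4)*(s + 7).
Partial-fraction decomposition: -641/(5824*(s + 7)) + 117/(2750*(s + 4)) + 13/(960*(s - 1)) + 1/(200*(s - 1)**2) - 3261/(3250*(s - 6)) + 977/(924*(s - 7)).
Integrate each term; A/(s−a) gives A·log|s−a|; A/(s−a)² gives −A/(s−a).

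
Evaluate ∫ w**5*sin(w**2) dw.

-w**4*cos(w**2)/2 + w**2*sin(w**2) + cos(w**2) + C

Let u = w², du = 2w dw; rewrite as (1/2)∫ u^2·sin(1u) du.
Now integrate by parts 2 times.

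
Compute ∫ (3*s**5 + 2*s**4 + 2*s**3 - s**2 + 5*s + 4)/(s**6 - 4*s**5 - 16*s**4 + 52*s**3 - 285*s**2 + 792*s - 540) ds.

527*log(s - 6)/198 - 11*log(s - 2)/26 + log(s - 1)/20 + 401*log(s + 5)/748 + 872*log(s**2 + 9)/9945 + 9991*atan(s/3)/19890 + C

Factor the denominator: (s - 6)*(s - 2)*(s - 1)*(s + 5)*(s**2 + 9).
Partial-fraction decomposition: (3488*s + 29973)/(19890*(s**2 + 9)) + 401/(748*(s + 5)) + 1/(20*(s - 1)) - 11/(26*(s - 2)) + 527/(198*(s - 6)).
Integrate each term; A/(s−a) gives A·log|s−a|; the (Bs+D)/(s²+p²) term gives a log and an atan.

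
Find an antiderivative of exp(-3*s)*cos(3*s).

Let I denote the integral. Integrate by parts with u = cos(3*s), dv = exp(-3*s) ds, so v = -exp(-3*s)/3: I = -exp(-3*s)*cos(3*s)/3 − ∫ exp(-3*s)*sin(3*s) ds.
Apply parts again with u = sin(3*s), dv = exp(-3*s) ds: ∫ exp(-3*s)*sin(3*s) ds = -exp(-3*s)*sin(3*s)/3 + I. Substituting back brings back I: I = exp(-3*s)*sin(3*s)/3 - exp(-3*s)*cos(3*s)/3 − I.
Solving for I: (1 + 1)·I equals the remaining terms, so I = (1/2)·(exp(-3*s)*sin(3*s)/3 - exp(-3*s)*cos(3*s)/3).

exp(-3*s)*sin(3*s)/6 - exp(-3*s)*cos(3*s)/6 + C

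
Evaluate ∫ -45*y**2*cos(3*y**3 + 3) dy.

Let u = 3*y**3 + 3, so du = (9*y**2) dy.
Rewriting, the integral becomes -5·∫ cos(u) du = -5·sin(u).
Substituting back, u = 3*y**3 + 3.

-5*sin(3*y**3 + 3) + C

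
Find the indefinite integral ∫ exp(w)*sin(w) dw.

exp(w)*sin(w)/2 - exp(w)*cos(w)/2 + C

Let I denote the integral. Integrate by parts with u = sin(w), dv = exp(w) dw, so v = exp(w): I = exp(w)*sin(w) − ∫ exp(w)*cos(w) dw.
Apply parts again with u = cos(w), dv = exp(w) dw: ∫ exp(w)*cos(w) dw = exp(w)*cos(w) + I. Substituting back brings back I: I = exp(w)*sin(w) - exp(w)*cos(w) − I.
Solving for I: (1 + 1)·I equals the remaining terms, so I = (1/2)·(exp(w)*sin(w) - exp(w)*cos(w)).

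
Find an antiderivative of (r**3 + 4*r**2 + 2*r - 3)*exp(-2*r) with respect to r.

(-4*r**3 - 22*r**2 - 30*r - 3)*exp(-2*r)/8 + C

Use integration by parts with u = r**3 + 4*r**2 + 2*r - 3, dv = exp(-2*r) dr, so v = -exp(-2*r)/2.
Apply parts 3 times (tabular method): alternate signs, differentiate u down to 0, integrate dv up.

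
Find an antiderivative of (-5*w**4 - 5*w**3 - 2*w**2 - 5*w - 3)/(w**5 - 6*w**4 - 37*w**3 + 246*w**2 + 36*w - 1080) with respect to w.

-2555*log(w - 6)/96 + 174*log(w - 5)/7 - 32*log(w - 3)/15 + 41*log(w + 2)/1120 - 55*log(w + 6)/48 + C

Factor the denominator: (w - 6)*(w - 5)*(w - 3)*(w + 2)*(w + 6).
Partial-fraction decomposition: -55/(48*(w + 6)) + 41/(1120*(w + 2)) - 32/(15*(w - 3)) + 174/(7*(w - 5)) - 2555/(96*(w - 6)).
Integrate each term: A/(w−a) contributes A·log|w−a|.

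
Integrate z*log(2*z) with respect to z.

Use integration by parts with u = log(2*z), dv = z dz.
Then du = 1/z dz and v = z**2/2.

z**2*(log(z) + log(2))/2 - z**2/4 + C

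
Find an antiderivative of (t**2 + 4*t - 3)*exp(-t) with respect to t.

Use integration by parts with u = t**2 + 4*t - 3, dv = exp(-t) dt, so v = -exp(-t).
Apply parts 2 times (tabular method): alternate signs, differentiate u down to 0, integrate dv up.

(-t**2 - 6*t - 3)*exp(-t) + C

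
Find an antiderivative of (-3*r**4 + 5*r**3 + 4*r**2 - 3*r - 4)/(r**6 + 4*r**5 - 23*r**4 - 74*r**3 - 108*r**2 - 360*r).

Factor the denominator: r*(r - 5)*(r + 3)*(r + 6)*(r**2 + 4).
Partial-fraction decomposition: -(503*r - 66)/(3016*(r**2 + 4)) + 481/(792*(r + 6)) - 337/(936*(r + 3)) - 1169/(12760*(r - 5)) + 1/(90*r).
Integrate each term; A/(r−a) gives A·log|r−a|; the (Br+D)/(r²+p²) term gives a log and an atan.

log(r)/90 - 1169*log(r - 5)/12760 - 337*log(r + 3)/936 + 481*log(r + 6)/792 - 503*log(r**2 + 4)/6032 + 33*atan(r/2)/3016 + C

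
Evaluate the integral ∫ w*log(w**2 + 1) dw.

Let u = w**2 + 1, so du = (2*w) dw.
The integral becomes (1/2)·∫ log(u) du; integrate by parts with u′=log(u), dv′=du.

w**2*log(w**2 + 1)/2 - w**2/2 + log(w**2 + 1)/2 + C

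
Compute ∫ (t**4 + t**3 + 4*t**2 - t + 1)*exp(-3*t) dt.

Use integration by parts with u = t**4 + t**3 + 4*t**2 - t + 1, dv = exp(-3*t) dt, so v = -exp(-3*t)/3.
Apply parts 4 times (tabular method): alternate signs, differentiate u down to 0, integrate dv up.

(-27*t**4 - 63*t**3 - 171*t**2 - 87*t - 56)*exp(-3*t)/81 + C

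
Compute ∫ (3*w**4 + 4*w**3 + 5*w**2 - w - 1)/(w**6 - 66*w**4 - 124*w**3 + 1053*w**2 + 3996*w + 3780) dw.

2203*log(w - 7)/2700 - 4925*log(w - 6)/7128 + 37*log(w + 2)/216 + 5291*log(w + 3)/8100 - 94*log(w + 5)/99 + 91/(90*w + 270) + C

Factor the denominator: (w - 7)*(w - 6)*(w + 2)*(w + 3)**2*(w + 5).
Partial-fraction decomposition: -94/(99*(w + 5)) + 5291/(8100*(w + 3)) - 91/(90*(w + 3)**2) + 37/(216*(w + 2)) - 4925/(7128*(w - 6)) + 2203/(2700*(w - 7)).
Integrate each term; A/(w−a) gives A·log|w−a|; A/(w−a)² gives −A/(w−a).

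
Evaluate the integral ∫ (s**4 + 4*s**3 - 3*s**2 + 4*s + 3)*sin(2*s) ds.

-s**4*cos(2*s)/2 + s**3*sin(2*s) - 2*s**3*cos(2*s) + 3*s**2*sin(2*s) + 3*s**2*cos(2*s) - 3*s*sin(2*s) + s*cos(2*s) - sin(2*s)/2 - 3*cos(2*s) + C

Use integration by parts with u = s**4 + 4*s**3 - 3*s**2 + 4*s + 3, dv = sin(2*s) ds, so v = -cos(2*s)/2.
Apply parts 4 times (tabular method): alternate signs, differentiate u down to 0, integrate dv up.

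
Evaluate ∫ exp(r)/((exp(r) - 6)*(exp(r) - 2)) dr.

Let u = e^r, du = e^r dr.
The integral becomes ∫ du/((u-2)(u-6)); decompose into partial fractions.

log(exp(r) - 6)/4 - log(exp(r) - 2)/4 + C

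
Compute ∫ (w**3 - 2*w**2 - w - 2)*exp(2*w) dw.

(4*w**3 - 14*w**2 + 10*w - 13)*exp(2*w)/8 + C

Use integration by parts with u = w**3 - 2*w**2 - w - 2, dv = exp(2*w) dw, so v = exp(2*w)/2.
Apply parts 3 times (tabular method): alternate signs, differentiate u down to 0, integrate dv up.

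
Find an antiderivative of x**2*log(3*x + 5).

Use integration by parts with u = log(3*x + 5), dv = x**2 dx.
Then du = 3/(3*x + 5) dx and v = x**3/3.

x**3*log(3*x + 5)/3 - x**3/9 + 5*x**2/18 - 25*x/27 + 125*log(3*x + 5)/81 + C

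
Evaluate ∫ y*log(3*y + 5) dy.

Use integration by parts with u = log(3*y + 5), dv = y dy.
Then du = 3/(3*y + 5) dy and v = y**2/2.

y**2*log(3*y + 5)/2 - y**2/4 + 5*y/6 - 25*log(3*y + 5)/18 + C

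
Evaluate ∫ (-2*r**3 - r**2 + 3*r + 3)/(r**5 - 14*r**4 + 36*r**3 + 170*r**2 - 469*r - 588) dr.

3679*log(r - 7)/9600 - 43*log(r - 4)/105 - log(r + 1)/640 + 39*log(r + 3)/1400 + 237/(80*r - 560) + C

Factor the denominator: (r - 7)**2*(r - 4)*(r + 1)*(r + 3).
Partial-fraction decomposition: 39/(1400*(r + 3)) - 1/(640*(r + 1)) - 43/(105*(r - 4)) + 3679/(9600*(r - 7)) - 237/(80*(r - 7)**2).
Integrate each term; A/(r−a) gives A·log|r−a|; A/(r−a)² gives −A/(r−a).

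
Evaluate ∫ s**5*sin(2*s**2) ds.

-s**4*cos(2*s**2)/4 + s**2*sin(2*s**2)/4 + cos(2*s**2)/8 + C

Let u = s², du = 2s ds; rewrite as (1/2)∫ u^2·sin(2u) du.
Now integrate by parts 2 times.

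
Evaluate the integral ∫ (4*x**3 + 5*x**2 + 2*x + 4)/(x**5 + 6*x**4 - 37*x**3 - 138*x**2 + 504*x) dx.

Factor the denominator: x*(x - 4)*(x - 3)*(x + 6)*(x + 7).
Partial-fraction decomposition: -1137/(770*(x + 7)) + 173/(135*(x + 6)) - 163/(270*(x - 3)) + 87/(110*(x - 4)) + 1/(126*x).
Integrate each term: A/(x−a) contributes A·log|x−a|.

log(x)/126 + 87*log(x - 4)/110 - 163*log(x - 3)/270 + 173*log(x + 6)/135 - 1137*log(x + 7)/770 + C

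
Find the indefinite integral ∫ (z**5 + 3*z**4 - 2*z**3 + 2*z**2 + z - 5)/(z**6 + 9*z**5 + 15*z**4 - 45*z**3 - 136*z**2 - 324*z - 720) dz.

4*log(z - 3)/39 - 16*log(z + 3)/39 - 3*log(z + 4)/4 + 60*log(z + 5)/29 - 17*log(z**2 + 4)/3016 - 73*atan(z/2)/754 + C

Factor the denominator: (z - 3)*(z + 3)*(z + 4)*(z + 5)*(z**2 + 4).
Partial-fraction decomposition: -(17*z + 292)/(1508*(z**2 + 4)) + 60/(29*(z + 5)) - 3/(4*(z + 4)) - 16/(39*(z + 3)) + 4/(39*(z - 3)).
Integrate each term; A/(z−a) gives A·log|z−a|; the (Bz+D)/(z²+p²) term gives a log and an atan.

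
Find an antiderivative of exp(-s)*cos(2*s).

Let I denote the integral. Integrate by parts with u = cos(2*s), dv = exp(-s) ds, so v = -exp(-s): I = -exp(-s)*cos(2*s) − 2·∫ exp(-s)*sin(2*s) ds.
Apply parts again with u = sin(2*s), dv = exp(-s) ds: ∫ exp(-s)*sin(2*s) ds = -exp(-s)*sin(2*s) + 2·I. Substituting back brings back I: I = 2*exp(-s)*sin(2*s) - exp(-s)*cos(2*s) − 4·I.
Solving for I: (1 + 4)·I equals the remaining terms, so I = (1/5)·(2*exp(-s)*sin(2*s) - exp(-s)*cos(2*s)).

2*exp(-s)*sin(2*s)/5 - exp(-s)*cos(2*s)/5 + C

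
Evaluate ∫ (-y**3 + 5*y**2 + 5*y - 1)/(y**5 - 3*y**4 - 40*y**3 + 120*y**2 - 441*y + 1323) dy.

-4*log(y - 7)/203 - 2*log(y - 3)/45 + 69*log(y + 7)/1015 - log(y**2 + 9)/522 - 22*atan(y/3)/261 + C

Factor the denominator: (y - 7)*(y - 3)*(y + 7)*(y**2 + 9).
Partial-fraction decomposition: -(y + 66)/(261*(y**2 + 9)) + 69/(1015*(y + 7)) - 2/(45*(y - 3)) - 4/(203*(y - 7)).
Integrate each term; A/(y−a) gives A·log|y−a|; the (By+D)/(y²+p²) term gives a log and an atan.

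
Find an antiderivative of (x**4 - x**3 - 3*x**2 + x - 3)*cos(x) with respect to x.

Use integration by parts with u = x**4 - x**3 - 3*x**2 + x - 3, dv = cos(x) dx, so v = sin(x).
Apply parts 4 times (tabular method): alternate signs, differentiate u down to 0, integrate dv up.

x**4*sin(x) - x**3*sin(x) + 4*x**3*cos(x) - 15*x**2*sin(x) - 3*x**2*cos(x) + 7*x*sin(x) - 30*x*cos(x) + 27*sin(x) + 7*cos(x) + C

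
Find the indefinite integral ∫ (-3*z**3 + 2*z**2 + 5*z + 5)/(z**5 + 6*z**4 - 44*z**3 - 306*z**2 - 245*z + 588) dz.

Factor the denominator: (z - 7)*(z - 1)*(z + 3)*(z + 4)*(z + 7).
Partial-fraction decomposition: 1097/(1344*(z + 7)) - 19/(15*(z + 4)) + 89/(160*(z + 3)) - 3/(320*(z - 1)) - 27/(280*(z - 7)).
Integrate each term: A/(z−a) contributes A·log|z−a|.

-27*log(z - 7)/280 - 3*log(z - 1)/320 + 89*log(z + 3)/160 - 19*log(z + 4)/15 + 1097*log(z + 7)/1344 + C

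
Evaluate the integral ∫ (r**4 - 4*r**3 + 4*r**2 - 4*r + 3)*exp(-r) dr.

(-r**4 - 4*r**2 - 4*r - 7)*exp(-r) + C

Use integration by parts with u = r**4 - 4*r**3 + 4*r**2 - 4*r + 3, dv = exp(-r) dr, so v = -exp(-r).
Apply parts 4 times (tabular method): alternate signs, differentiate u down to 0, integrate dv up.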